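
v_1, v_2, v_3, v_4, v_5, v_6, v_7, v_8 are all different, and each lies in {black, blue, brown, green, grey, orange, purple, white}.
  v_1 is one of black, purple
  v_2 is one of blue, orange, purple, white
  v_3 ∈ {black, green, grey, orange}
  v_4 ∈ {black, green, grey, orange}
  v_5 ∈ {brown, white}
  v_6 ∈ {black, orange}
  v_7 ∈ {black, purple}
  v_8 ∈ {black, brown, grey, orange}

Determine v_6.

The 8 variables together cover exactly {black, blue, brown, green, grey, orange, purple, white} — 8 values for 8 variables — and blue appears only in v_2's list, so v_2 = blue.
Among the 7 still-open variables, white fits only v_5 (and all 7 values in {black, brown, green, grey, orange, purple, white} must be used), so v_5 = white.
Among the 6 still-open variables, brown fits only v_8 (and all 6 values in {black, brown, green, grey, orange, purple} must be used), so v_8 = brown.
v_1 and v_7 between them cover only {black, purple} — a naked pair. Remove those values from v_3, v_4, v_6.
So v_6 = orange.

orange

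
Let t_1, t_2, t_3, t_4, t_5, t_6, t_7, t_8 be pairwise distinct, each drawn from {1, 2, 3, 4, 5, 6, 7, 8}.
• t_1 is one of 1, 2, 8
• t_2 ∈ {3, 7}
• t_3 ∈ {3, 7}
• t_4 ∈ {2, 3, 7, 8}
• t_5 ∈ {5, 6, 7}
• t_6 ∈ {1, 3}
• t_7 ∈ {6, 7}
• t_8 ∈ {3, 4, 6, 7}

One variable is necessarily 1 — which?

Among the 8 variables, 4 fits only t_8 (and all 8 values in {1, 2, 3, 4, 5, 6, 7, 8} must be used), so t_8 = 4.
The 7 still-open variables draw from only 7 values {1, 2, 3, 5, 6, 7, 8}, so each is used; only t_5 can be 5, hence t_5 = 5.
The 6 still-open variables draw from only 6 values {1, 2, 3, 6, 7, 8}, so each is used; only t_7 can be 6, hence t_7 = 6.
t_2 and t_3 between them cover only {3, 7} — a naked pair. Remove those values from t_4, t_6.
So 1 goes to t_6.

t_6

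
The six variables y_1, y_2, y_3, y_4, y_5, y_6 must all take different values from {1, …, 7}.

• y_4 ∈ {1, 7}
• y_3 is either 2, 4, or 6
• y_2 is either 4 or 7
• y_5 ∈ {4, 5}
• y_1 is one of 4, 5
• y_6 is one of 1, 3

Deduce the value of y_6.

y_1 and y_5 share exactly the 2 values {4, 5}; by pigeonhole those values go to them, so strike 4, 5 from y_2, y_3.
y_2 must be 7 (only option left). So y_4 can't be 7.
y_4 has just one choice, so y_4 = 1. Remove 1 from y_6.
So y_6 = 3.

3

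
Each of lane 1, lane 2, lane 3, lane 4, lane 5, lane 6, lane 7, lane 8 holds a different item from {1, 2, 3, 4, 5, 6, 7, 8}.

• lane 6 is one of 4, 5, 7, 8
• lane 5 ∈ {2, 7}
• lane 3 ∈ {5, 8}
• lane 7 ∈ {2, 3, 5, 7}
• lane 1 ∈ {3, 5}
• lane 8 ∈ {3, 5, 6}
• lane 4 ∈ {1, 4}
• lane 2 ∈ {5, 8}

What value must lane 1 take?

Among the 8 variables, 1 fits only lane 4 (and all 8 values in {1, 2, 3, 4, 5, 6, 7, 8} must be used), so lane 4 = 1.
The 7 still-open variables together cover exactly {2, 3, 4, 5, 6, 7, 8} — 7 values for 7 variables — and 4 appears only in lane 6's list, so lane 6 = 4.
Among the 6 still-open variables, 6 fits only lane 8 (and all 6 values in {2, 3, 5, 6, 7, 8} must be used), so lane 8 = 6.
lane 2 and lane 3 share exactly the 2 values {5, 8}; by pigeonhole those values go to them, so strike 5, 8 from lane 1, lane 7.
So lane 1 = 3.

3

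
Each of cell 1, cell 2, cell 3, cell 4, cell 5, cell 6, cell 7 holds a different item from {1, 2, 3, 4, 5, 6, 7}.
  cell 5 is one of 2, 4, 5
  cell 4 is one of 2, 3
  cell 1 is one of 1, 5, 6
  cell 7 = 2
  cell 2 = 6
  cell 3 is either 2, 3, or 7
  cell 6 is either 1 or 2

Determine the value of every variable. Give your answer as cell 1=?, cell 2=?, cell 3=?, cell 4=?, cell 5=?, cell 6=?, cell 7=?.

cell 1=5, cell 2=6, cell 3=7, cell 4=3, cell 5=4, cell 6=1, cell 7=2

cell 2 has just one choice, so cell 2 = 6. So cell 1 can't be 6.
That leaves cell 7 = 2. Strike 2 from cell 3, cell 4, cell 5, cell 6.
That leaves cell 4 = 3. Remove 3 from cell 3.
That leaves cell 6 = 1. So cell 1 can't be 1.
cell 1's domain is down to {5}, so cell 1 = 5. Strike 5 from cell 5.
cell 3 must be 7 (only option left).
That leaves cell 5 = 4.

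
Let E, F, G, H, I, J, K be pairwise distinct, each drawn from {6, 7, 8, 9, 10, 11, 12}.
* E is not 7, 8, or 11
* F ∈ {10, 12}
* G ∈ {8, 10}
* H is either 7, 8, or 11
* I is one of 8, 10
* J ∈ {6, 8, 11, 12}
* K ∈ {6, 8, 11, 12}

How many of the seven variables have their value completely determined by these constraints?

3

The 7 variables draw from only 7 values {6, 7, 8, 9, 10, 11, 12}, so each is used; only H can be 7, hence H = 7.
Among the 6 still-open variables, 9 fits only E (and all 6 values in {6, 8, 9, 10, 11, 12} must be used), so E = 9.
The 2 variables G and I are confined to {8, 10}, which locks those values in; drop them from F, J, K.
That leaves F = 12. So J, K can't be 12.
Determined: E=9, F=12, H=7. The other variables each still have more than one consistent value. That makes 3.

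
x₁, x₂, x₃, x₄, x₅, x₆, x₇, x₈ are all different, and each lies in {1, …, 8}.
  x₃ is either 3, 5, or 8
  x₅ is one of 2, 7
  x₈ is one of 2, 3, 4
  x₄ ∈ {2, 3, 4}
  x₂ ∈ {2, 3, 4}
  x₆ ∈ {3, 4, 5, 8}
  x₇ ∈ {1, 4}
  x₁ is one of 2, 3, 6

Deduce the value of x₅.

7

The 8 variables draw from only 8 values {1, 2, 3, 4, 5, 6, 7, 8}, so each is used; only x₇ can be 1, hence x₇ = 1.
The 7 still-open variables draw from only 7 values {2, 3, 4, 5, 6, 7, 8}, so each is used; only x₁ can be 6, hence x₁ = 6.
The 6 still-open variables together cover exactly {2, 3, 4, 5, 7, 8} — 6 values for 6 variables — and 7 appears only in x₅'s list, so x₅ = 7.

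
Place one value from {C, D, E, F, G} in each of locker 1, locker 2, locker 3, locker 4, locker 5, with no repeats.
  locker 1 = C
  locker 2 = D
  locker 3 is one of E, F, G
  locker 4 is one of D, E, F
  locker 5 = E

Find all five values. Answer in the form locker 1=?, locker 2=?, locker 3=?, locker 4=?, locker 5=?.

locker 1=C, locker 2=D, locker 3=G, locker 4=F, locker 5=E

locker 1 must be C (only option left).
locker 2 has just one choice, so locker 2 = D. Eliminate D elsewhere: locker 4.
locker 5 must be E (only option left). Remove E from locker 3, locker 4.
locker 4 must be F (only option left). Eliminate F elsewhere: locker 3.
locker 3's domain is down to {G}, so locker 3 = G.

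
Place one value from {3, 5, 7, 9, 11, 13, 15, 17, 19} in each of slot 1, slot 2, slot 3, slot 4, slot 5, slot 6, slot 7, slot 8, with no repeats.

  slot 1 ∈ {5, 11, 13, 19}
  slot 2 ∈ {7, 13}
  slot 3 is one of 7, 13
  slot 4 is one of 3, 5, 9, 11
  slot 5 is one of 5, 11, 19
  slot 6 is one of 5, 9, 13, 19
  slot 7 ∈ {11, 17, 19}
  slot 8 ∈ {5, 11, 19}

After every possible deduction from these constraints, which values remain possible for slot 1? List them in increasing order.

The 8 variables draw from only 8 values {3, 5, 7, 9, 11, 13, 17, 19}, so each is used; only slot 4 can be 3, hence slot 4 = 3.
The 7 still-open variables together cover exactly {5, 7, 9, 11, 13, 17, 19} — 7 values for 7 variables — and 9 appears only in slot 6's list, so slot 6 = 9.
The 6 still-open variables together cover exactly {5, 7, 11, 13, 17, 19} — 6 values for 6 variables — and 17 appears only in slot 7's list, so slot 7 = 17.
The 2 variables slot 2 and slot 3 are confined to {7, 13}, which locks those values in; drop them from slot 1.
No further eliminations apply; slot 1 can still be any of 5, 11, 19.

5, 11, 19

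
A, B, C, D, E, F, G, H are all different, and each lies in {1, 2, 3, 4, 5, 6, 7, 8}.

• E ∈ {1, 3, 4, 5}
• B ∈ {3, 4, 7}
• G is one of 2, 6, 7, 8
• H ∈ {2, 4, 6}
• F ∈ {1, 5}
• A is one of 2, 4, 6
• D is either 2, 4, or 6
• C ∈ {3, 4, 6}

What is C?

3

Among the 8 variables, 8 fits only G (and all 8 values in {1, 2, 3, 4, 5, 6, 7, 8} must be used), so G = 8.
The 7 still-open variables draw from only 7 values {1, 2, 3, 4, 5, 6, 7}, so each is used; only B can be 7, hence B = 7.
The 3 variables A, D, H are confined to {2, 4, 6}, which locks those values in; drop them from C, E.
So C = 3.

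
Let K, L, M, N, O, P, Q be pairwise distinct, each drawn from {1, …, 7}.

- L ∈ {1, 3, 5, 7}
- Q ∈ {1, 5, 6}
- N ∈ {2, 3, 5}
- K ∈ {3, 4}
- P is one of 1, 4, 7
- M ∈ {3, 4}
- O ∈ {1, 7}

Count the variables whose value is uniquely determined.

3

Among the 7 variables, 2 fits only N (and all 7 values in {1, 2, 3, 4, 5, 6, 7} must be used), so N = 2.
Among the 6 still-open variables, 6 fits only Q (and all 6 values in {1, 3, 4, 5, 6, 7} must be used), so Q = 6.
Among the 5 still-open variables, 5 fits only L (and all 5 values in {1, 3, 4, 5, 7} must be used), so L = 5.
K and M share exactly the 2 values {3, 4}; by pigeonhole those values go to them, so strike 3, 4 from P.
Determined: L=5, N=2, Q=6. The other variables each still have more than one consistent value. That makes 3.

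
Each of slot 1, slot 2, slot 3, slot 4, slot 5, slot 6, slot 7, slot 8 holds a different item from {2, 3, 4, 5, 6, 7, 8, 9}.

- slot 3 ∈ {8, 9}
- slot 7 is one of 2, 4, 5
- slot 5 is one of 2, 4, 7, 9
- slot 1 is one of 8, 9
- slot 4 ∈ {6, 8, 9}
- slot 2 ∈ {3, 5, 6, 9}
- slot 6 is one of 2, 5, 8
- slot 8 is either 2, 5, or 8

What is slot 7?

Among the 8 variables, 3 fits only slot 2 (and all 8 values in {2, 3, 4, 5, 6, 7, 8, 9} must be used), so slot 2 = 3.
The 7 still-open variables together cover exactly {2, 4, 5, 6, 7, 8, 9} — 7 values for 7 variables — and 6 appears only in slot 4's list, so slot 4 = 6.
Among the 6 still-open variables, 7 fits only slot 5 (and all 6 values in {2, 4, 5, 7, 8, 9} must be used), so slot 5 = 7.
The 5 still-open variables together cover exactly {2, 4, 5, 8, 9} — 5 values for 5 variables — and 4 appears only in slot 7's list, so slot 7 = 4.

4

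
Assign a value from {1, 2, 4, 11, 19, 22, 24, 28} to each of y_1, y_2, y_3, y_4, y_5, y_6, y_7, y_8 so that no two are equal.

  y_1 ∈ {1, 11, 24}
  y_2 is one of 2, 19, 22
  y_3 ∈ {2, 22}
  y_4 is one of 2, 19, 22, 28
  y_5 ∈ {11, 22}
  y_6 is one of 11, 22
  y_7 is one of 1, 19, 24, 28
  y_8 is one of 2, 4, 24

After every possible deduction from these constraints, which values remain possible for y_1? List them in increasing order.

1, 24

The 8 variables together cover exactly {1, 2, 4, 11, 19, 22, 24, 28} — 8 values for 8 variables — and 4 appears only in y_8's list, so y_8 = 4.
The 2 variables y_5 and y_6 are confined to {11, 22}, which locks those values in; drop them from y_1, y_2, y_3, y_4.
y_3 must be 2 (only option left). Strike 2 from y_2, y_4.
y_2 must be 19 (only option left). So y_4, y_7 can't be 19.
That leaves y_4 = 28. Strike 28 from y_7.
No further eliminations apply; y_1 can still be any of 1, 24.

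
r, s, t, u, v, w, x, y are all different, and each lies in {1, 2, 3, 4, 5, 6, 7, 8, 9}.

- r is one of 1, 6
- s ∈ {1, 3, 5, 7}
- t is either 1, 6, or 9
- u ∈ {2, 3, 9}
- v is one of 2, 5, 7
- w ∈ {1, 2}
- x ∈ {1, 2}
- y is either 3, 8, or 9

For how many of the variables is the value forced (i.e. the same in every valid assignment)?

The 8 variables together cover exactly {1, 2, 3, 5, 6, 7, 8, 9} — 8 values for 8 variables — and 8 appears only in y's list, so y = 8.
w and x between them cover only {1, 2} — a naked pair. Remove those values from r, s, t, u, v.
r's domain is down to {6}, so r = 6. Remove 6 from t.
t's domain is down to {9}, so t = 9. Strike 9 from u.
u has just one choice, so u = 3. So s can't be 3.
Determined: r=6, t=9, u=3, y=8. The other variables each still have more than one consistent value. That makes 4.

4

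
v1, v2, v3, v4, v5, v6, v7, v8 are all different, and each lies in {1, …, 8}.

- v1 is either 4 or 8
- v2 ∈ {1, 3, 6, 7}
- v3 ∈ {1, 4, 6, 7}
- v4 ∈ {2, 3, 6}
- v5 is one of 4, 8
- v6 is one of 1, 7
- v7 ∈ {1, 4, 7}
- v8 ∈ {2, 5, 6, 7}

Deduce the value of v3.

6

The 8 variables draw from only 8 values {1, 2, 3, 4, 5, 6, 7, 8}, so each is used; only v8 can be 5, hence v8 = 5.
The 7 still-open variables together cover exactly {1, 2, 3, 4, 6, 7, 8} — 7 values for 7 variables — and 2 appears only in v4's list, so v4 = 2.
The 6 still-open variables draw from only 6 values {1, 3, 4, 6, 7, 8}, so each is used; only v2 can be 3, hence v2 = 3.
Among the 5 still-open variables, 6 fits only v3 (and all 5 values in {1, 4, 6, 7, 8} must be used), so v3 = 6.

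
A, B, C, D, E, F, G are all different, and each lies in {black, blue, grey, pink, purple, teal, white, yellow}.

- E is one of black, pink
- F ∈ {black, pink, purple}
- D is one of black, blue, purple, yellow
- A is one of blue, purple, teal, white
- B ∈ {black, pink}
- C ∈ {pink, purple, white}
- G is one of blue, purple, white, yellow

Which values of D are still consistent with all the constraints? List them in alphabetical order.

Among the 7 variables, teal fits only A (and all 7 values in {black, blue, pink, purple, teal, white, yellow} must be used), so A = teal.
The 2 variables B and E are confined to {black, pink}, which locks those values in; drop them from C, D, F.
F must be purple (only option left). Remove purple from C, D, G.
C's domain is down to {white}, so C = white. Strike white from G.
No further eliminations apply; D can still be any of blue, yellow.

blue, yellow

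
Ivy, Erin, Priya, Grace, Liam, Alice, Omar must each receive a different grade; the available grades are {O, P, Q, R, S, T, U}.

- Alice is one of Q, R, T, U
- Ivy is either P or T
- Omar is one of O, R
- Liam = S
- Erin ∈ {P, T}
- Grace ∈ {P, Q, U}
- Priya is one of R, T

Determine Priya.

R

Liam's domain is down to {S}, so Liam = S.
The 6 still-open variables draw from only 6 values {O, P, Q, R, T, U}, so each is used; only Omar can be O, hence Omar = O.
Ivy and Erin between them cover only {P, T} — a naked pair. Remove those values from Priya, Grace, Alice.
So Priya = R.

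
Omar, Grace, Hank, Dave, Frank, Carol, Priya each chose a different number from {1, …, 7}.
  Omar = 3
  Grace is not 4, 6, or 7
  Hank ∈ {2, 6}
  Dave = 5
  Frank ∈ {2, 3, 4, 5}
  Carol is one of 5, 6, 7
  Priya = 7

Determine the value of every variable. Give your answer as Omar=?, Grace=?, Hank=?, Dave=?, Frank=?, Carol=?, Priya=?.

Omar=3, Grace=1, Hank=2, Dave=5, Frank=4, Carol=6, Priya=7

Omar must be 3 (only option left). Remove 3 from Grace, Frank.
Dave must be 5 (only option left). Eliminate 5 elsewhere: Grace, Frank, Carol.
Priya's domain is down to {7}, so Priya = 7. So Carol can't be 7.
That leaves Carol = 6. Eliminate 6 elsewhere: Hank.
Hank must be 2 (only option left). Strike 2 from Grace, Frank.
Frank must be 4 (only option left).
Grace has just one choice, so Grace = 1.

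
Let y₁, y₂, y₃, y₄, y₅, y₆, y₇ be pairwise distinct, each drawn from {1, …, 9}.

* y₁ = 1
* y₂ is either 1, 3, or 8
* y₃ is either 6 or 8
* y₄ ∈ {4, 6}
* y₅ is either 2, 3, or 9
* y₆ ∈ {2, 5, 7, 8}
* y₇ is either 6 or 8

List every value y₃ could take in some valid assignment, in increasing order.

6, 8

y₁'s domain is down to {1}, so y₁ = 1. Strike 1 from y₂.
y₃ and y₇ share exactly the 2 values {6, 8}; by pigeonhole those values go to them, so strike 6, 8 from y₂, y₄, y₆.
That leaves y₂ = 3. Eliminate 3 elsewhere: y₅.
y₄ must be 4 (only option left).
No further eliminations apply; y₃ can still be any of 6, 8.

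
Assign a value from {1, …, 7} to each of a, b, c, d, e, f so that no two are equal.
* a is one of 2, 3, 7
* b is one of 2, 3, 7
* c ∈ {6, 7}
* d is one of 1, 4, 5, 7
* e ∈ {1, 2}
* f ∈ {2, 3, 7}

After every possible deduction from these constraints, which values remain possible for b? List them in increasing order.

2, 3, 7

a, b, f share exactly the 3 values {2, 3, 7}; by pigeonhole those values go to them, so strike 2, 3, 7 from c, d, e.
c's domain is down to {6}, so c = 6.
That leaves e = 1. Remove 1 from d.
No further eliminations apply; b can still be any of 2, 3, 7.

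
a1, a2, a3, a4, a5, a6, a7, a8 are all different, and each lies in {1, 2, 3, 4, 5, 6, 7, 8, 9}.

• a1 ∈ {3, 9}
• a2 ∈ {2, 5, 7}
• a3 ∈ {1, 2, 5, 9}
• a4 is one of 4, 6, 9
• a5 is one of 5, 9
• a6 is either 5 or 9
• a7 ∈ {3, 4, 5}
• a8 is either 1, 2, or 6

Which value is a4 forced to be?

The 8 variables draw from only 8 values {1, 2, 3, 4, 5, 6, 7, 9}, so each is used; only a2 can be 7, hence a2 = 7.
a5 and a6 share exactly the 2 values {5, 9}; by pigeonhole those values go to them, so strike 5, 9 from a1, a3, a4, a7.
a1 has just one choice, so a1 = 3. So a7 can't be 3.
a7 must be 4 (only option left). So a4 can't be 4.
So a4 = 6.

6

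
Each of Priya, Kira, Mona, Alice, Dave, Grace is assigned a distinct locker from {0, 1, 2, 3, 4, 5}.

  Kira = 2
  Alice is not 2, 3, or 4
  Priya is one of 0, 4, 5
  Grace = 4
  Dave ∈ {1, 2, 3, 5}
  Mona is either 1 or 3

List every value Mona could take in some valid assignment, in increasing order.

1, 3

Kira must be 2 (only option left). So Dave can't be 2.
Grace must be 4 (only option left). Remove 4 from Priya.
No further eliminations apply; Mona can still be any of 1, 3.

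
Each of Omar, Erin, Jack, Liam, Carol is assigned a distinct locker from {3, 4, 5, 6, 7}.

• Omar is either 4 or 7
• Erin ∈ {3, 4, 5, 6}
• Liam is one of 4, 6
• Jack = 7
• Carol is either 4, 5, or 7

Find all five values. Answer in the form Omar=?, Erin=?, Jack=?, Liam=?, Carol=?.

Omar=4, Erin=3, Jack=7, Liam=6, Carol=5

Jack must be 7 (only option left). Remove 7 from Omar, Carol.
Omar has just one choice, so Omar = 4. Strike 4 from Erin, Liam, Carol.
Liam's domain is down to {6}, so Liam = 6. Remove 6 from Erin.
That leaves Carol = 5. Remove 5 from Erin.
Erin must be 3 (only option left).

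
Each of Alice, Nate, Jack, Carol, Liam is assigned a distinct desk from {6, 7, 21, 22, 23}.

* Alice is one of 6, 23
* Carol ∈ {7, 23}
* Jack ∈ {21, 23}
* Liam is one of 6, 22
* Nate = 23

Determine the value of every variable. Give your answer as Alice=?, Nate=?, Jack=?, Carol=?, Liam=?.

Alice=6, Nate=23, Jack=21, Carol=7, Liam=22

Nate has just one choice, so Nate = 23. Strike 23 from Alice, Jack, Carol.
Jack must be 21 (only option left).
Carol must be 7 (only option left).
Alice has just one choice, so Alice = 6. Remove 6 from Liam.
That leaves Liam = 22.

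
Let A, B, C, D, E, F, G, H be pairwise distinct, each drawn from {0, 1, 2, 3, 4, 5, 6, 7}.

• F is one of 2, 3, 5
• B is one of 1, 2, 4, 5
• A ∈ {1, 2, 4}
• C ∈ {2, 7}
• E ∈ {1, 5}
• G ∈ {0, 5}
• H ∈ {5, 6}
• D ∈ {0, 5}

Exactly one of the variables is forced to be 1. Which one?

The 8 variables together cover exactly {0, 1, 2, 3, 4, 5, 6, 7} — 8 values for 8 variables — and 3 appears only in F's list, so F = 3.
Among the 7 still-open variables, 6 fits only H (and all 7 values in {0, 1, 2, 4, 5, 6, 7} must be used), so H = 6.
The 6 still-open variables together cover exactly {0, 1, 2, 4, 5, 7} — 6 values for 6 variables — and 7 appears only in C's list, so C = 7.
The 2 variables D and G are confined to {0, 5}, which locks those values in; drop them from B, E.
So 1 goes to E.

E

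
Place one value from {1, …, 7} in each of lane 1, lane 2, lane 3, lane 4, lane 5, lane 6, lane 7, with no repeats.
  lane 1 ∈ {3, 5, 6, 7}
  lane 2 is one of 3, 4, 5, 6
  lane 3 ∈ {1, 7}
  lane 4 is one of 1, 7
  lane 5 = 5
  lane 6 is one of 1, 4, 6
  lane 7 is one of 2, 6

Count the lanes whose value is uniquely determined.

2

lane 5's domain is down to {5}, so lane 5 = 5. Eliminate 5 elsewhere: lane 1, lane 2.
The 6 still-open variables draw from only 6 values {1, 2, 3, 4, 6, 7}, so each is used; only lane 7 can be 2, hence lane 7 = 2.
The 2 variables lane 3 and lane 4 are confined to {1, 7}, which locks those values in; drop them from lane 1, lane 6.
Determined: lane 5=5, lane 7=2. The other lanes each still have more than one consistent value. That makes 2.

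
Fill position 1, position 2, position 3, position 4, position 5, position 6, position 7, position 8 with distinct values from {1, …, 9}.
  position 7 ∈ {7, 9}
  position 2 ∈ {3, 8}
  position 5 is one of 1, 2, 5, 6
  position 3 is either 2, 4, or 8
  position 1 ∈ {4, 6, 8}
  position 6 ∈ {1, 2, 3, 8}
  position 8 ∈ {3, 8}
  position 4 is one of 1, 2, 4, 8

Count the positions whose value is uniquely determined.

position 2 and position 8 share exactly the 2 values {3, 8}; by pigeonhole those values go to them, so strike 3, 8 from position 1, position 3, position 4, position 6.
The 3 variables position 3, position 4, position 6 are confined to {1, 2, 4}, which locks those values in; drop them from position 1, position 5.
position 1 must be 6 (only option left). Remove 6 from position 5.
position 5's domain is down to {5}, so position 5 = 5.
Determined: position 1=6, position 5=5. The other positions each still have more than one consistent value. That makes 2.

2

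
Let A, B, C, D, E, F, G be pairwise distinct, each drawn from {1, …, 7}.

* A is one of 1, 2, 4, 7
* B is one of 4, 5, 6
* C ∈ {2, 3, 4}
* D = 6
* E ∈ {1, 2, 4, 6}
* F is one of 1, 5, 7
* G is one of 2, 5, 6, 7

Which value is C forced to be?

3

D's domain is down to {6}, so D = 6. Strike 6 from B, E, G.
The 6 still-open variables draw from only 6 values {1, 2, 3, 4, 5, 7}, so each is used; only C can be 3, hence C = 3.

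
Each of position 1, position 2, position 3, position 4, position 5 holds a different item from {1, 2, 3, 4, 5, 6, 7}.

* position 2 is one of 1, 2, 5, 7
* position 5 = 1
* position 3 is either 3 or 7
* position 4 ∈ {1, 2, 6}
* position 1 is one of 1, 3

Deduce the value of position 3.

7

position 5 must be 1 (only option left). Eliminate 1 elsewhere: position 1, position 2, position 4.
position 1 has just one choice, so position 1 = 3. Eliminate 3 elsewhere: position 3.
So position 3 = 7.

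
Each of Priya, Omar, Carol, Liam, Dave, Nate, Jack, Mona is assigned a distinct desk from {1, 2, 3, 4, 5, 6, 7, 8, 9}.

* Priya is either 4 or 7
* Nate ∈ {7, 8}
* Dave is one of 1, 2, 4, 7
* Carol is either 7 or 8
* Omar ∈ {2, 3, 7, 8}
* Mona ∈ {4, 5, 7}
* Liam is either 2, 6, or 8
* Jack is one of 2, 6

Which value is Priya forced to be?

Among the 8 variables, 1 fits only Dave (and all 8 values in {1, 2, 3, 4, 5, 6, 7, 8} must be used), so Dave = 1.
The 7 still-open variables together cover exactly {2, 3, 4, 5, 6, 7, 8} — 7 values for 7 variables — and 3 appears only in Omar's list, so Omar = 3.
Among the 6 still-open variables, 5 fits only Mona (and all 6 values in {2, 4, 5, 6, 7, 8} must be used), so Mona = 5.
Among the 5 still-open variables, 4 fits only Priya (and all 5 values in {2, 4, 6, 7, 8} must be used), so Priya = 4.

4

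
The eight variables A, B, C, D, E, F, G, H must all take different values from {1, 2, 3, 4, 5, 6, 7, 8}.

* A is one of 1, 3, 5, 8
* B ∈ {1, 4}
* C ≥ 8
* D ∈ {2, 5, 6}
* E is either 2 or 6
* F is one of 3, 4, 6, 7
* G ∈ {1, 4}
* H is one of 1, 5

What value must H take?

5

C has just one choice, so C = 8. Eliminate 8 elsewhere: A.
The 7 still-open variables together cover exactly {1, 2, 3, 4, 5, 6, 7} — 7 values for 7 variables — and 7 appears only in F's list, so F = 7.
Among the 6 still-open variables, 3 fits only A (and all 6 values in {1, 2, 3, 4, 5, 6} must be used), so A = 3.
The 2 variables B and G are confined to {1, 4}, which locks those values in; drop them from H.
So H = 5.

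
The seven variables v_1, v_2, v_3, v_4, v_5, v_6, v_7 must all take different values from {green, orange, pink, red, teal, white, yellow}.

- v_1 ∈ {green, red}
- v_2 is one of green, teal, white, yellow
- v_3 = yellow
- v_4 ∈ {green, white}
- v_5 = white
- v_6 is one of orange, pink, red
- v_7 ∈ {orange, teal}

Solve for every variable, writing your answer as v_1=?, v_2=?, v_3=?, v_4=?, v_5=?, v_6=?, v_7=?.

v_1=red, v_2=teal, v_3=yellow, v_4=green, v_5=white, v_6=pink, v_7=orange

v_3 must be yellow (only option left). Strike yellow from v_2.
v_5 has just one choice, so v_5 = white. Strike white from v_2, v_4.
That leaves v_4 = green. Remove green from v_1, v_2.
v_1 has just one choice, so v_1 = red. So v_6 can't be red.
That leaves v_2 = teal. Eliminate teal elsewhere: v_7.
v_7 has just one choice, so v_7 = orange. Eliminate orange elsewhere: v_6.
v_6 has just one choice, so v_6 = pink.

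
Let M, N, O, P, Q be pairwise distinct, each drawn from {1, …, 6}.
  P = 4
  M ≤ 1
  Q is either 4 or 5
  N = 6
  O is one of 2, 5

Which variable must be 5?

M has just one choice, so M = 1.
That leaves N = 6.
That leaves P = 4. Eliminate 4 elsewhere: Q.
So 5 goes to Q.

Q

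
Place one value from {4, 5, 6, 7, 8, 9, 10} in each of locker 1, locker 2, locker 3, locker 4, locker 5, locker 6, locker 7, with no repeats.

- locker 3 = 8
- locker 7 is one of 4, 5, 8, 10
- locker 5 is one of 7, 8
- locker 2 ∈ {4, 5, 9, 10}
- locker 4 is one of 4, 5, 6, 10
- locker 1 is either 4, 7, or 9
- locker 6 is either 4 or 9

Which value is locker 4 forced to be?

locker 3's domain is down to {8}, so locker 3 = 8. Strike 8 from locker 5, locker 7.
locker 5's domain is down to {7}, so locker 5 = 7. Remove 7 from locker 1.
The 5 still-open variables draw from only 5 values {4, 5, 6, 9, 10}, so each is used; only locker 4 can be 6, hence locker 4 = 6.

6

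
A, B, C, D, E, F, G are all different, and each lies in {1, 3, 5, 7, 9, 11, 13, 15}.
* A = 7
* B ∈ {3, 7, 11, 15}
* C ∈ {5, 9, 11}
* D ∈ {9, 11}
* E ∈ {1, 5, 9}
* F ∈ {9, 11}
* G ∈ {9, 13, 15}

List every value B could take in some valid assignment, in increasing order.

A has just one choice, so A = 7. Remove 7 from B.
D and F share exactly the 2 values {9, 11}; by pigeonhole those values go to them, so strike 9, 11 from B, C, E, G.
C must be 5 (only option left). Eliminate 5 elsewhere: E.
E's domain is down to {1}, so E = 1.
No further eliminations apply; B can still be any of 3, 15.

3, 15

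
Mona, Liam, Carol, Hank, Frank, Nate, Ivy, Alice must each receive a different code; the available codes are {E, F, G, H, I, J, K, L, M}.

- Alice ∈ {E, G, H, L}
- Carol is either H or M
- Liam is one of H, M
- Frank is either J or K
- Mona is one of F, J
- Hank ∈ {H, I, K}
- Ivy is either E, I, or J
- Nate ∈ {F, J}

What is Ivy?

Mona and Nate between them cover only {F, J} — a naked pair. Remove those values from Frank, Ivy.
Frank must be K (only option left). Remove K from Hank.
Liam and Carol share exactly the 2 values {H, M}; by pigeonhole those values go to them, so strike H, M from Hank, Alice.
That leaves Hank = I. So Ivy can't be I.
So Ivy = E.

E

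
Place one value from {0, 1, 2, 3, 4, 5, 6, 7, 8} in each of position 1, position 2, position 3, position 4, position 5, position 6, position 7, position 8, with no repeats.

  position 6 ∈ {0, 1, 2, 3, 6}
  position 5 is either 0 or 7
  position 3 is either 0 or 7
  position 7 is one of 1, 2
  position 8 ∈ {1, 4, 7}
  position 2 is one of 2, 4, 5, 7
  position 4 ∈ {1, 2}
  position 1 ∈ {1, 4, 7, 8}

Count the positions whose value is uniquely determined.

position 3 and position 5 between them cover only {0, 7} — a naked pair. Remove those values from position 1, position 2, position 6, position 8.
position 4 and position 7 share exactly the 2 values {1, 2}; by pigeonhole those values go to them, so strike 1, 2 from position 1, position 2, position 6, position 8.
position 8's domain is down to {4}, so position 8 = 4. Eliminate 4 elsewhere: position 1, position 2.
position 1's domain is down to {8}, so position 1 = 8.
position 2 has just one choice, so position 2 = 5.
Determined: position 1=8, position 2=5, position 8=4. The other positions each still have more than one consistent value. That makes 3.

3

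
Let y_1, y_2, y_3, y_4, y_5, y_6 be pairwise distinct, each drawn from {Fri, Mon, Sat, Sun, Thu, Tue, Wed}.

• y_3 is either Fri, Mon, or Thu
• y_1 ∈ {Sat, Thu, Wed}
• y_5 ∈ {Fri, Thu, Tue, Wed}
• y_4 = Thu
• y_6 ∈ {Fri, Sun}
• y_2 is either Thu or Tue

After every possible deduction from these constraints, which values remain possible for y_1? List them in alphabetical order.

Sat, Wed

y_4's domain is down to {Thu}, so y_4 = Thu. Eliminate Thu elsewhere: y_1, y_2, y_3, y_5.
y_2's domain is down to {Tue}, so y_2 = Tue. Strike Tue from y_5.
No further eliminations apply; y_1 can still be any of Sat, Wed.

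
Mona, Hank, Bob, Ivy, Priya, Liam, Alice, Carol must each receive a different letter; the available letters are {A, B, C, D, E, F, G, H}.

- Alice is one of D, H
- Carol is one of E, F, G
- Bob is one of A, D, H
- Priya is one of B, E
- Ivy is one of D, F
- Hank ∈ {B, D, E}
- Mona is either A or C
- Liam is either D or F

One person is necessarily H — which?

Alice

The 8 variables draw from only 8 values {A, B, C, D, E, F, G, H}, so each is used; only Mona can be C, hence Mona = C.
The 7 still-open variables draw from only 7 values {A, B, D, E, F, G, H}, so each is used; only Bob can be A, hence Bob = A.
Among the 6 still-open variables, G fits only Carol (and all 6 values in {B, D, E, F, G, H} must be used), so Carol = G.
The 5 still-open variables draw from only 5 values {B, D, E, F, H}, so each is used; only Alice can be H, hence Alice = H.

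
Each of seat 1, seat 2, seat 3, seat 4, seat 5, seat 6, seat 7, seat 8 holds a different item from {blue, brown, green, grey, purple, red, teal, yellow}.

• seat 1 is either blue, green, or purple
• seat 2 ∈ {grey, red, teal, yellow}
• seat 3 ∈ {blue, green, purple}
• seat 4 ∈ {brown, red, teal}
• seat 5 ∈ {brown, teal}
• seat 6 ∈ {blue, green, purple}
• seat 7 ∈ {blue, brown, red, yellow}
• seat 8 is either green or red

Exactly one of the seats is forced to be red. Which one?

seat 8

The 8 variables together cover exactly {blue, brown, green, grey, purple, red, teal, yellow} — 8 values for 8 variables — and grey appears only in seat 2's list, so seat 2 = grey.
The 7 still-open variables together cover exactly {blue, brown, green, purple, red, teal, yellow} — 7 values for 7 variables — and yellow appears only in seat 7's list, so seat 7 = yellow.
The 3 variables seat 1, seat 3, seat 6 are confined to {blue, green, purple}, which locks those values in; drop them from seat 8.
So red goes to seat 8.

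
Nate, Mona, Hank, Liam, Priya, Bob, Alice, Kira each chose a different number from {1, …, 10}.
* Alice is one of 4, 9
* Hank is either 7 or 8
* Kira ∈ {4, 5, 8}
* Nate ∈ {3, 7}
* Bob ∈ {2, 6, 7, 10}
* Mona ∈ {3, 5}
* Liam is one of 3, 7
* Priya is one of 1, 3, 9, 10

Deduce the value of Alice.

9

Nate and Liam between them cover only {3, 7} — a naked pair. Remove those values from Mona, Hank, Priya, Bob.
Mona's domain is down to {5}, so Mona = 5. So Kira can't be 5.
Hank's domain is down to {8}, so Hank = 8. Strike 8 from Kira.
Kira has just one choice, so Kira = 4. Eliminate 4 elsewhere: Alice.
So Alice = 9.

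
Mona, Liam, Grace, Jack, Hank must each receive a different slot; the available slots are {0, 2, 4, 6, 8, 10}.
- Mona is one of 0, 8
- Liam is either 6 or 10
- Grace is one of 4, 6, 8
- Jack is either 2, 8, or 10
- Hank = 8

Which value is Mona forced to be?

Hank has just one choice, so Hank = 8. Eliminate 8 elsewhere: Mona, Grace, Jack.
So Mona = 0.

0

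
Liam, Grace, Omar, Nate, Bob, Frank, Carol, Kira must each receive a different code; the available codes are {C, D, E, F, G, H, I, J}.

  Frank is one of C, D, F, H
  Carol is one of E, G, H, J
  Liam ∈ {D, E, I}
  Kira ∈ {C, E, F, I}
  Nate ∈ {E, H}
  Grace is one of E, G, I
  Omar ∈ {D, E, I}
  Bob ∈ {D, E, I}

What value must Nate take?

The 8 variables together cover exactly {C, D, E, F, G, H, I, J} — 8 values for 8 variables — and J appears only in Carol's list, so Carol = J.
The 7 still-open variables together cover exactly {C, D, E, F, G, H, I} — 7 values for 7 variables — and G appears only in Grace's list, so Grace = G.
The 3 variables Liam, Omar, Bob are confined to {D, E, I}, which locks those values in; drop them from Nate, Frank, Kira.
So Nate = H.

H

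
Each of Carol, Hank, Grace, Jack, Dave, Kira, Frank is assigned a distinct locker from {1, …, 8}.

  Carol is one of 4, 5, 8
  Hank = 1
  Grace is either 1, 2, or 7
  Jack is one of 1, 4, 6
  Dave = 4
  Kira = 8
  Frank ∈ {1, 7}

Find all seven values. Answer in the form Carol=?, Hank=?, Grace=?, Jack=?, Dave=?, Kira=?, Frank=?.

Carol=5, Hank=1, Grace=2, Jack=6, Dave=4, Kira=8, Frank=7

Hank must be 1 (only option left). Eliminate 1 elsewhere: Grace, Jack, Frank.
Dave must be 4 (only option left). Eliminate 4 elsewhere: Carol, Jack.
Kira has just one choice, so Kira = 8. Eliminate 8 elsewhere: Carol.
Frank has just one choice, so Frank = 7. Eliminate 7 elsewhere: Grace.
Carol has just one choice, so Carol = 5.
Grace must be 2 (only option left).
Jack has just one choice, so Jack = 6.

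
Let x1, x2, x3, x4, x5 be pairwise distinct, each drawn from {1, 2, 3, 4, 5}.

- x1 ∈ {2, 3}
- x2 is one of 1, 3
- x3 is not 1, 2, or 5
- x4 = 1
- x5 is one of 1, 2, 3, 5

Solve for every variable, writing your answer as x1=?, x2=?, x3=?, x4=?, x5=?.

x4 has just one choice, so x4 = 1. So x2, x5 can't be 1.
x2 has just one choice, so x2 = 3. Strike 3 from x1, x3, x5.
x3 must be 4 (only option left).
x1 has just one choice, so x1 = 2. Eliminate 2 elsewhere: x5.
x5 must be 5 (only option left).

x1=2, x2=3, x3=4, x4=1, x5=5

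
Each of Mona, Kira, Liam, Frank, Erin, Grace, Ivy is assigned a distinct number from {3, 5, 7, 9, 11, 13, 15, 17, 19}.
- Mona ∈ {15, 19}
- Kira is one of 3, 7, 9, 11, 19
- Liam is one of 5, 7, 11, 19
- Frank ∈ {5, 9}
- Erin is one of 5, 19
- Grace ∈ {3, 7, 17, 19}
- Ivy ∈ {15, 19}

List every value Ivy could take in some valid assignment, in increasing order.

Mona and Ivy between them cover only {15, 19} — a naked pair. Remove those values from Kira, Liam, Erin, Grace.
Erin's domain is down to {5}, so Erin = 5. Remove 5 from Liam, Frank.
Frank has just one choice, so Frank = 9. So Kira can't be 9.
No further eliminations apply; Ivy can still be any of 15, 19.

15, 19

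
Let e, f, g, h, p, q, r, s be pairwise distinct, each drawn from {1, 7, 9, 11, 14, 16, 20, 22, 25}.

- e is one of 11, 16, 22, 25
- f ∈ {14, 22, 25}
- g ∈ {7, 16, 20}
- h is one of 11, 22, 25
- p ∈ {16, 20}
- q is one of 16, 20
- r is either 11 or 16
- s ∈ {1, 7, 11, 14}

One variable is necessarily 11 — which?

r

Among the 8 variables, 1 fits only s (and all 8 values in {1, 7, 11, 14, 16, 20, 22, 25} must be used), so s = 1.
The 7 still-open variables draw from only 7 values {7, 11, 14, 16, 20, 22, 25}, so each is used; only g can be 7, hence g = 7.
Among the 6 still-open variables, 14 fits only f (and all 6 values in {11, 14, 16, 20, 22, 25} must be used), so f = 14.
p and q share exactly the 2 values {16, 20}; by pigeonhole those values go to them, so strike 16, 20 from e, r.
So 11 goes to r.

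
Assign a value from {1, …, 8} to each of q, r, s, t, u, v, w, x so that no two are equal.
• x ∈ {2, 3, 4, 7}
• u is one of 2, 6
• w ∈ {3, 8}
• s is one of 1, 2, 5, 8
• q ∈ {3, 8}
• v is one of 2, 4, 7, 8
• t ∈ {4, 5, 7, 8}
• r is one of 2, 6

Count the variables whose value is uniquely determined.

2

The 8 variables draw from only 8 values {1, 2, 3, 4, 5, 6, 7, 8}, so each is used; only s can be 1, hence s = 1.
The 7 still-open variables together cover exactly {2, 3, 4, 5, 6, 7, 8} — 7 values for 7 variables — and 5 appears only in t's list, so t = 5.
The 2 variables q and w are confined to {3, 8}, which locks those values in; drop them from v, x.
The 2 variables r and u are confined to {2, 6}, which locks those values in; drop them from v, x.
Determined: s=1, t=5. The other variables each still have more than one consistent value. That makes 2.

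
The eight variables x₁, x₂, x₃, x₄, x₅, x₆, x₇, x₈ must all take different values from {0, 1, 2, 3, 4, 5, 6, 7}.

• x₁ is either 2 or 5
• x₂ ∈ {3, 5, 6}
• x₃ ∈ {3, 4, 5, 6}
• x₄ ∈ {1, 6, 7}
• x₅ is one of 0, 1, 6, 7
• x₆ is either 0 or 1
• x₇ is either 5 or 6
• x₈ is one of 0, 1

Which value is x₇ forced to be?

The 8 variables together cover exactly {0, 1, 2, 3, 4, 5, 6, 7} — 8 values for 8 variables — and 2 appears only in x₁'s list, so x₁ = 2.
The 7 still-open variables draw from only 7 values {0, 1, 3, 4, 5, 6, 7}, so each is used; only x₃ can be 4, hence x₃ = 4.
Among the 6 still-open variables, 3 fits only x₂ (and all 6 values in {0, 1, 3, 5, 6, 7} must be used), so x₂ = 3.
The 5 still-open variables together cover exactly {0, 1, 5, 6, 7} — 5 values for 5 variables — and 5 appears only in x₇'s list, so x₇ = 5.

5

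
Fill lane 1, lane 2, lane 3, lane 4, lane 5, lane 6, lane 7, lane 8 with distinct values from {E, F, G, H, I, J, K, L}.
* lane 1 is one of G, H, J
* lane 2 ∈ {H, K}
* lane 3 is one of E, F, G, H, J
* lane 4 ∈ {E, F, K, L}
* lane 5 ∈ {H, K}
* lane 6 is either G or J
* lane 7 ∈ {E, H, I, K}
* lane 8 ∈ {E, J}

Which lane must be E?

Among the 8 variables, I fits only lane 7 (and all 8 values in {E, F, G, H, I, J, K, L} must be used), so lane 7 = I.
The 7 still-open variables together cover exactly {E, F, G, H, J, K, L} — 7 values for 7 variables — and L appears only in lane 4's list, so lane 4 = L.
The 6 still-open variables together cover exactly {E, F, G, H, J, K} — 6 values for 6 variables — and F appears only in lane 3's list, so lane 3 = F.
The 5 still-open variables draw from only 5 values {E, G, H, J, K}, so each is used; only lane 8 can be E, hence lane 8 = E.

lane 8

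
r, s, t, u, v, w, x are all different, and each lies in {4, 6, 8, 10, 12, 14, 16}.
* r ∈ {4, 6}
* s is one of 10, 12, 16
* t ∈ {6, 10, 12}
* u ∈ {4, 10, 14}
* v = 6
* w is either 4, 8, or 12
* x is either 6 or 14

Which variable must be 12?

v must be 6 (only option left). So r, t, x can't be 6.
x must be 14 (only option left). Remove 14 from u.
r must be 4 (only option left). Remove 4 from u, w.
That leaves u = 10. Eliminate 10 elsewhere: s, t.
So 12 goes to t.

t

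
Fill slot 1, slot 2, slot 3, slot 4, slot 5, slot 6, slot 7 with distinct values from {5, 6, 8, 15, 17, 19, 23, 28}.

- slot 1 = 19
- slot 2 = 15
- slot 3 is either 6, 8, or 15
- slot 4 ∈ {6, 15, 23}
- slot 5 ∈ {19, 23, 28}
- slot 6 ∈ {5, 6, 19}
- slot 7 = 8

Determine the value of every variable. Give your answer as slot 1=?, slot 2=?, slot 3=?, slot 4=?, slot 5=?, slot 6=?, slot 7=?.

slot 1 must be 19 (only option left). Eliminate 19 elsewhere: slot 5, slot 6.
slot 2 has just one choice, so slot 2 = 15. Strike 15 from slot 3, slot 4.
slot 7 must be 8 (only option left). So slot 3 can't be 8.
slot 3's domain is down to {6}, so slot 3 = 6. Eliminate 6 elsewhere: slot 4, slot 6.
slot 4 must be 23 (only option left). Eliminate 23 elsewhere: slot 5.
That leaves slot 5 = 28.
slot 6's domain is down to {5}, so slot 6 = 5.

slot 1=19, slot 2=15, slot 3=6, slot 4=23, slot 5=28, slot 6=5, slot 7=8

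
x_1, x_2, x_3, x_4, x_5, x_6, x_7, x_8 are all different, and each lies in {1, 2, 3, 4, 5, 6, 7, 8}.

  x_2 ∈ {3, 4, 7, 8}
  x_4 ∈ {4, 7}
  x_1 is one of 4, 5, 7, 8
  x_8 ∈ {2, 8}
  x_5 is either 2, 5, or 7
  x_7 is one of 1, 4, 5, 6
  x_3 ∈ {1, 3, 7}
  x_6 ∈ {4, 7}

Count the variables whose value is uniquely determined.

3

The 8 variables draw from only 8 values {1, 2, 3, 4, 5, 6, 7, 8}, so each is used; only x_7 can be 6, hence x_7 = 6.
The 7 still-open variables draw from only 7 values {1, 2, 3, 4, 5, 7, 8}, so each is used; only x_3 can be 1, hence x_3 = 1.
Among the 6 still-open variables, 3 fits only x_2 (and all 6 values in {2, 3, 4, 5, 7, 8} must be used), so x_2 = 3.
x_4 and x_6 share exactly the 2 values {4, 7}; by pigeonhole those values go to them, so strike 4, 7 from x_1, x_5.
Determined: x_2=3, x_3=1, x_7=6. The other variables each still have more than one consistent value. That makes 3.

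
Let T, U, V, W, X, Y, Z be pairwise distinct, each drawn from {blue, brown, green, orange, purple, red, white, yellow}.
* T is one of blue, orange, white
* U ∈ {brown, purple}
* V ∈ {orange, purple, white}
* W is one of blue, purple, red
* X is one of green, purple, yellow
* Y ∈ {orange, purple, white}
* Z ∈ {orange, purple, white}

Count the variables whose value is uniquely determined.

V, Y, Z between them cover only {orange, purple, white} — a naked triple. Remove those values from T, U, W, X.
That leaves T = blue. Remove blue from W.
U's domain is down to {brown}, so U = brown.
That leaves W = red.
Determined: T=blue, U=brown, W=red. The other variables each still have more than one consistent value. That makes 3.

3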